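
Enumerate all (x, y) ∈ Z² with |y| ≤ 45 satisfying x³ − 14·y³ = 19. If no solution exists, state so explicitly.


The equation is x³ - 14y³ = 19. For fixed y, x³ = 14·y³ + 19, so a solution requires the RHS to be a perfect cube.
Strategy: iterate y from -45 to 45, compute RHS = 14·y³ + 19, and check whether it is a (positive or negative) perfect cube.
Check small values of y:
  y = 0: RHS = 19 is not a perfect cube.
  y = 1: RHS = 33 is not a perfect cube.
  y = -1: RHS = 5 is not a perfect cube.
  y = 2: RHS = 131 is not a perfect cube.
  y = -2: RHS = -93 is not a perfect cube.
  y = 3: RHS = 397 is not a perfect cube.
  y = -3: RHS = -359 is not a perfect cube.
Continuing the search up to |y| = 45 finds no solutions either.
No (x, y) in the scanned range satisfies the equation.

No integer solutions with |y| ≤ 45.


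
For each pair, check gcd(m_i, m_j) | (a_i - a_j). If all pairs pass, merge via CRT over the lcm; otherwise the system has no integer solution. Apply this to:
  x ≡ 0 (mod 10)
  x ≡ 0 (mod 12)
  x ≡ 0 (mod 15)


Moduli 10, 12, 15 are not pairwise coprime, so CRT works modulo lcm(m_i) when all pairwise compatibility conditions hold.
Pairwise compatibility: gcd(m_i, m_j) must divide a_i - a_j for every pair.
Merge one congruence at a time:
  Start: x ≡ 0 (mod 10).
  Combine with x ≡ 0 (mod 12): gcd(10, 12) = 2; 0 - 0 = 0, which IS divisible by 2, so compatible.
    Write x = 0 + 10·t and substitute into x ≡ 0 (mod 12): 10·t ≡ 0 − 0 = 0 (mod 12).
    Divide the congruence (and modulus) by g = 2: 5·t ≡ 0 (mod 6).
    The inverse of 5 mod 6 is 5 (since 5·5 = 25 = 4·6 + 1), so t ≡ 5·0 = 0 ≡ 0 (mod 6).
    Then x = 0 + 10·0 = 0, valid modulo lcm(10, 12) = 60: x ≡ 0 (mod 60).
  Combine with x ≡ 0 (mod 15): gcd(60, 15) = 15; 0 - 0 = 0, which IS divisible by 15, so compatible.
    Write x = 0 + 60·t and substitute into x ≡ 0 (mod 15): 60·t ≡ 0 − 0 = 0 (mod 15).
    Divide the congruence (and modulus) by g = 15: 4·t ≡ 0 (mod 1).
    Modulo 1 every t works; take t = 0.
    Then x = 0 + 60·0 = 0, valid modulo lcm(60, 15) = 60: x ≡ 0 (mod 60).
Verify: 0 mod 10 = 0, 0 mod 12 = 0, 0 mod 15 = 0.

x ≡ 0 (mod 60).


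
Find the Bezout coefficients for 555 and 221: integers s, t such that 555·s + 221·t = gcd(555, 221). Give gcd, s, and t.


Euclidean algorithm on (555, 221) — divide until remainder is 0:
  555 = 2 · 221 + 113
  221 = 1 · 113 + 108
  113 = 1 · 108 + 5
  108 = 21 · 5 + 3
  5 = 1 · 3 + 2
  3 = 1 · 2 + 1
  2 = 2 · 1 + 0
gcd(555, 221) = 1.
Track Bezout coefficients alongside the remainders: start with r₀ = 555 = a·1 + b·0 (s = 1, t = 0) and r₁ = 221 = a·0 + b·1 (s = 0, t = 1); each new remainder r_{k+1} = r_{k-1} − q_k·r_k inherits s_{k+1} = s_{k-1} − q_k·s_k, t_{k+1} = t_{k-1} − q_k·t_k, so r_k = a·s_k + b·t_k at every step:
  q = 2: r = 113, s = 1 − 2·0 = 1, t = 0 − 2·1 = -2  (check: 555·1 + 221·(-2) = 113)
  q = 1: r = 108, s = 0 − 1·1 = -1, t = 1 − 1·(-2) = 3  (check: 555·(-1) + 221·3 = 108)
  q = 1: r = 5, s = 1 − 1·(-1) = 2, t = -2 − 1·3 = -5  (check: 555·2 + 221·(-5) = 5)
  q = 21: r = 3, s = -1 − 21·2 = -43, t = 3 − 21·(-5) = 108  (check: 555·(-43) + 221·108 = 3)
  q = 1: r = 2, s = 2 − 1·(-43) = 45, t = -5 − 1·108 = -113  (check: 555·45 + 221·(-113) = 2)
  q = 1: r = 1, s = -43 − 1·45 = -88, t = 108 − 1·(-113) = 221  (check: 555·(-88) + 221·221 = 1)
The row with r = 1 (the gcd) gives the Bezout coefficients s = -88, t = 221.
Result: 555 · (-88) + 221 · (221) = 1.

gcd(555, 221) = 1; s = -88, t = 221 (check: 555·(-88) + 221·221 = 1).


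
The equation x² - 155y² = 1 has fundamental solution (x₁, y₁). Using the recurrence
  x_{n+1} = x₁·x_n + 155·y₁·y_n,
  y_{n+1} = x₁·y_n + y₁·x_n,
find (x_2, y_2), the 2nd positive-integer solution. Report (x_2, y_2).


Step 1: Find the fundamental solution (x₁, y₁) of x² - 155y² = 1.
  Expand √155 as a continued fraction. a₀ = ⌊√155⌋ = 12; iterate m_{k+1} = d_k·a_k − m_k, d_{k+1} = (155 − m_{k+1}²)/d_k, a_{k+1} = ⌊(a₀ + m_{k+1})/d_{k+1}⌋ (starting m₀ = 0, d₀ = 1), with convergents p_k = a_k·p_{k-1} + p_{k-2}, q_k = a_k·q_{k-1} + q_{k-2} (p₋₁ = 1, q₋₁ = 0):
  k = 0: a₀ = 12; p₀/q₀ = 12/1; p₀² − 155·q₀² = 144 − 155 = -11.
  k = 1: m = 12, d = 11, a = ⌊(12 + 12)/11⌋ = 2; p/q = (2·12 + 1)/(2·1 + 0) = 25/2; p² − 155·q² = 625 − 620 = 5.
  k = 2: m = 10, d = 5, a = ⌊(12 + 10)/5⌋ = 4; p/q = (4·25 + 12)/(4·2 + 1) = 112/9; p² − 155·q² = 12544 − 12555 = -11.
  k = 3: m = 10, d = 11, a = ⌊(12 + 10)/11⌋ = 2; p/q = (2·112 + 25)/(2·9 + 2) = 249/20; p² − 155·q² = 62001 − 62000 = 1.
  The first convergent with p² − 155·q² = 1 gives the fundamental solution (x₁, y₁) = (249, 20).
Step 2: Apply the recurrence (x_{n+1}, y_{n+1}) = (x₁x_n + 155y₁y_n, x₁y_n + y₁x_n) repeatedly.
  From (x_1, y_1) = (249, 20): x_2 = 249·249 + 155·20·20 = 124001; y_2 = 249·20 + 20·249 = 9960.
Step 3: Verify x_2² - 155·y_2² = 15376248001 - 15376248000 = 1 (should be 1). ✓

(x_1, y_1) = (249, 20); (x_2, y_2) = (124001, 9960).


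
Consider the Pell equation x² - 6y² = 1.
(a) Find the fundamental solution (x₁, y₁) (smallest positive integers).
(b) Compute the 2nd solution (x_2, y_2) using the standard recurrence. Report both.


Step 1: Find the fundamental solution (x₁, y₁) of x² - 6y² = 1.
  Expand √6 as a continued fraction. a₀ = ⌊√6⌋ = 2; iterate m_{k+1} = d_k·a_k − m_k, d_{k+1} = (6 − m_{k+1}²)/d_k, a_{k+1} = ⌊(a₀ + m_{k+1})/d_{k+1}⌋ (starting m₀ = 0, d₀ = 1), with convergents p_k = a_k·p_{k-1} + p_{k-2}, q_k = a_k·q_{k-1} + q_{k-2} (p₋₁ = 1, q₋₁ = 0):
  k = 0: a₀ = 2; p₀/q₀ = 2/1; p₀² − 6·q₀² = 4 − 6 = -2.
  k = 1: m = 2, d = 2, a = ⌊(2 + 2)/2⌋ = 2; p/q = (2·2 + 1)/(2·1 + 0) = 5/2; p² − 6·q² = 25 − 24 = 1.
  The first convergent with p² − 6·q² = 1 gives the fundamental solution (x₁, y₁) = (5, 2).
Step 2: Apply the recurrence (x_{n+1}, y_{n+1}) = (x₁x_n + 6y₁y_n, x₁y_n + y₁x_n) repeatedly.
  From (x_1, y_1) = (5, 2): x_2 = 5·5 + 6·2·2 = 49; y_2 = 5·2 + 2·5 = 20.
Step 3: Verify x_2² - 6·y_2² = 2401 - 2400 = 1 (should be 1). ✓

(x_1, y_1) = (5, 2); (x_2, y_2) = (49, 20).


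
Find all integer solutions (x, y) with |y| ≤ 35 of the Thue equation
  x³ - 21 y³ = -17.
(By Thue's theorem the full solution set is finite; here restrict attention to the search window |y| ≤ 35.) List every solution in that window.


The equation is x³ - 21y³ = -17. For fixed y, x³ = 21·y³ − 17, so a solution requires the RHS to be a perfect cube.
Strategy: iterate y from -35 to 35, compute RHS = 21·y³ − 17, and check whether it is a (positive or negative) perfect cube.
Check small values of y:
  y = 0: RHS = -17 is not a perfect cube.
  y = 1: RHS = 4 is not a perfect cube.
  y = -1: RHS = -38 is not a perfect cube.
  y = 2: RHS = 151 is not a perfect cube.
  y = -2: RHS = -185 is not a perfect cube.
  y = 3: RHS = 550 is not a perfect cube.
  y = -3: RHS = -584 is not a perfect cube.
Continuing the search up to |y| = 35 finds no solutions either.
No (x, y) in the scanned range satisfies the equation.

No integer solutions with |y| ≤ 35.


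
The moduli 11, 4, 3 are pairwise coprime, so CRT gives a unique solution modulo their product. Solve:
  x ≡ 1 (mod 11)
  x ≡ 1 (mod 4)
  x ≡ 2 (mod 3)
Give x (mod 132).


Moduli 11, 4, 3 are pairwise coprime; by CRT there is a unique solution modulo M = 11 · 4 · 3 = 132.
Solve pairwise, accumulating the modulus:
  Start with x ≡ 1 (mod 11).
  Combine with x ≡ 1 (mod 4): since gcd(11, 4) = 1, we get a unique residue mod 44.
    Write x = 1 + 11·t and substitute into x ≡ 1 (mod 4): 11·t ≡ 1 − 1 = 0 (mod 4).
    Reduce coefficients mod 4: 3·t ≡ 0 (mod 4).
    The inverse of 3 mod 4 is 3 (since 3·3 = 9 = 2·4 + 1), so t ≡ 3·0 = 0 ≡ 0 (mod 4).
    Then x = 1 + 11·0 = 1, valid modulo lcm(11, 4) = 44: x ≡ 1 (mod 44).
  Combine with x ≡ 2 (mod 3): since gcd(44, 3) = 1, we get a unique residue mod 132.
    Write x = 1 + 44·t and substitute into x ≡ 2 (mod 3): 44·t ≡ 2 − 1 = 1 (mod 3).
    Reduce coefficients mod 3: 2·t ≡ 1 (mod 3).
    The inverse of 2 mod 3 is 2 (since 2·2 = 4 = 1·3 + 1), so t ≡ 2·1 = 2 ≡ 2 (mod 3).
    Then x = 1 + 44·2 = 89, valid modulo lcm(44, 3) = 132: x ≡ 89 (mod 132).
Verify: 89 mod 11 = 1 ✓, 89 mod 4 = 1 ✓, 89 mod 3 = 2 ✓.

x ≡ 89 (mod 132).


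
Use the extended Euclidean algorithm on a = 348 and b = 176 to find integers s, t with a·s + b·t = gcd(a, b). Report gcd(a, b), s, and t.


Euclidean algorithm on (348, 176) — divide until remainder is 0:
  348 = 1 · 176 + 172
  176 = 1 · 172 + 4
  172 = 43 · 4 + 0
gcd(348, 176) = 4.
Track Bezout coefficients alongside the remainders: start with r₀ = 348 = a·1 + b·0 (s = 1, t = 0) and r₁ = 176 = a·0 + b·1 (s = 0, t = 1); each new remainder r_{k+1} = r_{k-1} − q_k·r_k inherits s_{k+1} = s_{k-1} − q_k·s_k, t_{k+1} = t_{k-1} − q_k·t_k, so r_k = a·s_k + b·t_k at every step:
  q = 1: r = 172, s = 1 − 1·0 = 1, t = 0 − 1·1 = -1  (check: 348·1 + 176·(-1) = 172)
  q = 1: r = 4, s = 0 − 1·1 = -1, t = 1 − 1·(-1) = 2  (check: 348·(-1) + 176·2 = 4)
The row with r = 4 (the gcd) gives the Bezout coefficients s = -1, t = 2.
Result: 348 · (-1) + 176 · (2) = 4.

gcd(348, 176) = 4; s = -1, t = 2 (check: 348·(-1) + 176·2 = 4).


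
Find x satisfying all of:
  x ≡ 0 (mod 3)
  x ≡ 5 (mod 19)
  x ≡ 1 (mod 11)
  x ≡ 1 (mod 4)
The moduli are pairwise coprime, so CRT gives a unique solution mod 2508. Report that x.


Product of moduli M = 3 · 19 · 11 · 4 = 2508.
Merge one congruence at a time:
  Start: x ≡ 0 (mod 3).
  Combine with x ≡ 5 (mod 19); new modulus lcm = 57.
    Write x = 0 + 3·t and substitute into x ≡ 5 (mod 19): 3·t ≡ 5 − 0 = 5 (mod 19).
    The inverse of 3 mod 19 is 13 (since 3·13 = 39 = 2·19 + 1), so t ≡ 13·5 = 65 ≡ 8 (mod 19).
    Then x = 0 + 3·8 = 24, valid modulo lcm(3, 19) = 57: x ≡ 24 (mod 57).
  Combine with x ≡ 1 (mod 11); new modulus lcm = 627.
    Write x = 24 + 57·t and substitute into x ≡ 1 (mod 11): 57·t ≡ 1 − 24 = -23 (mod 11).
    Reduce coefficients mod 11: 2·t ≡ 10 (mod 11).
    The inverse of 2 mod 11 is 6 (since 2·6 = 12 = 1·11 + 1), so t ≡ 6·10 = 60 ≡ 5 (mod 11).
    Then x = 24 + 57·5 = 309, valid modulo lcm(57, 11) = 627: x ≡ 309 (mod 627).
  Combine with x ≡ 1 (mod 4); new modulus lcm = 2508.
    Write x = 309 + 627·t and substitute into x ≡ 1 (mod 4): 627·t ≡ 1 − 309 = -308 (mod 4).
    Reduce coefficients mod 4: 3·t ≡ 0 (mod 4).
    The inverse of 3 mod 4 is 3 (since 3·3 = 9 = 2·4 + 1), so t ≡ 3·0 = 0 ≡ 0 (mod 4).
    Then x = 309 + 627·0 = 309, valid modulo lcm(627, 4) = 2508: x ≡ 309 (mod 2508).
Verify against each original: 309 mod 3 = 0, 309 mod 19 = 5, 309 mod 11 = 1, 309 mod 4 = 1.

x ≡ 309 (mod 2508).


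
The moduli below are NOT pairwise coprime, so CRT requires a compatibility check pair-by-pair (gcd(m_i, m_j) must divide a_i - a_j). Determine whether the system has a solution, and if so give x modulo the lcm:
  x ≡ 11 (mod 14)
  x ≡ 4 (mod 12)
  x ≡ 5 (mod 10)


Moduli 14, 12, 10 are not pairwise coprime, so CRT works modulo lcm(m_i) when all pairwise compatibility conditions hold.
Pairwise compatibility: gcd(m_i, m_j) must divide a_i - a_j for every pair.
Merge one congruence at a time:
  Start: x ≡ 11 (mod 14).
  Combine with x ≡ 4 (mod 12): gcd(14, 12) = 2, and 4 - 11 = -7 is NOT divisible by 2.
    ⇒ system is inconsistent (no integer solution).

No solution (the system is inconsistent).


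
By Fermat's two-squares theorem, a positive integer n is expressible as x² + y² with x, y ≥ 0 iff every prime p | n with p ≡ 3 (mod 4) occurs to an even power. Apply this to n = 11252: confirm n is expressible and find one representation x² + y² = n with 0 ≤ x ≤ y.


Step 1: Factor n = 11252 = 2^2 · 29 · 97.
Step 2: Check the mod-4 condition on each prime factor: 2 = 2 (special); 29 ≡ 1 (mod 4), exponent 1; 97 ≡ 1 (mod 4), exponent 1.
All primes ≡ 3 (mod 4) appear to even exponent (or don't appear), so by the two-squares theorem n IS expressible as a sum of two squares.
Step 3: Build a representation. Group n = k² · m with k = 2 and m = 29 · 97 = 2813 (a product of primes ≡ 1 (mod 4)); a representation of m scales to one of n via (k·x)² + (k·y)² = k²(x² + y²). Each prime p ≡ 1 (mod 4) is itself a sum of two squares; find a² by testing p − a² for a perfect square:
  29: 29 − 1² = 28, 29 − 2² = 25 = 5² ⇒ 29 = 2² + 5².
  97: 97 − 1² = 96, 97 − 2² = 93, 97 − 3² = 88, 97 − 4² = 81 = 9² ⇒ 97 = 4² + 9².
  Combine using the Brahmagupta–Fibonacci identity (a² + b²)(c² + d²) = (ac − bd)² + (ad + bc)² = (ac + bd)² + (ad − bc)²:
  29 · 97 = 2813: from (2² + 5²)(4² + 9²), take (2·4 − 5·9, 2·9 + 5·4) = (8 − 45, 18 + 20) = (-37, 38); dropping signs (only squares matter) gives (37, 38); check 37² + 38² = 1369 + 1444 = 2813 ✓.
  Scale by k = 2: (2·37, 2·38) = (74, 76).
Step 4: Order so x ≤ y and verify: 74² + 76² = 5476 + 5776 = 11252 = n. ✓

n = 11252 = 74² + 76² (one valid representation with x ≤ y).


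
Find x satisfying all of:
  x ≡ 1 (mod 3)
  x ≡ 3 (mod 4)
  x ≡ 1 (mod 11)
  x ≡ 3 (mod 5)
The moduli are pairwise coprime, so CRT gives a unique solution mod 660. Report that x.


Product of moduli M = 3 · 4 · 11 · 5 = 660.
Merge one congruence at a time:
  Start: x ≡ 1 (mod 3).
  Combine with x ≡ 3 (mod 4); new modulus lcm = 12.
    Write x = 1 + 3·t and substitute into x ≡ 3 (mod 4): 3·t ≡ 3 − 1 = 2 (mod 4).
    The inverse of 3 mod 4 is 3 (since 3·3 = 9 = 2·4 + 1), so t ≡ 3·2 = 6 ≡ 2 (mod 4).
    Then x = 1 + 3·2 = 7, valid modulo lcm(3, 4) = 12: x ≡ 7 (mod 12).
  Combine with x ≡ 1 (mod 11); new modulus lcm = 132.
    Write x = 7 + 12·t and substitute into x ≡ 1 (mod 11): 12·t ≡ 1 − 7 = -6 (mod 11).
    Reduce coefficients mod 11: 1·t ≡ 5 (mod 11).
    So t ≡ 5 (mod 11).
    Then x = 7 + 12·5 = 67, valid modulo lcm(12, 11) = 132: x ≡ 67 (mod 132).
  Combine with x ≡ 3 (mod 5); new modulus lcm = 660.
    Write x = 67 + 132·t and substitute into x ≡ 3 (mod 5): 132·t ≡ 3 − 67 = -64 (mod 5).
    Reduce coefficients mod 5: 2·t ≡ 1 (mod 5).
    The inverse of 2 mod 5 is 3 (since 2·3 = 6 = 1·5 + 1), so t ≡ 3·1 = 3 ≡ 3 (mod 5).
    Then x = 67 + 132·3 = 463, valid modulo lcm(132, 5) = 660: x ≡ 463 (mod 660).
Verify against each original: 463 mod 3 = 1, 463 mod 4 = 3, 463 mod 11 = 1, 463 mod 5 = 3.

x ≡ 463 (mod 660).


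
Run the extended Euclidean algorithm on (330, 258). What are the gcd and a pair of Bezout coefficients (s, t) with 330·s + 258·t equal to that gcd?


Euclidean algorithm on (330, 258) — divide until remainder is 0:
  330 = 1 · 258 + 72
  258 = 3 · 72 + 42
  72 = 1 · 42 + 30
  42 = 1 · 30 + 12
  30 = 2 · 12 + 6
  12 = 2 · 6 + 0
gcd(330, 258) = 6.
Track Bezout coefficients alongside the remainders: start with r₀ = 330 = a·1 + b·0 (s = 1, t = 0) and r₁ = 258 = a·0 + b·1 (s = 0, t = 1); each new remainder r_{k+1} = r_{k-1} − q_k·r_k inherits s_{k+1} = s_{k-1} − q_k·s_k, t_{k+1} = t_{k-1} − q_k·t_k, so r_k = a·s_k + b·t_k at every step:
  q = 1: r = 72, s = 1 − 1·0 = 1, t = 0 − 1·1 = -1  (check: 330·1 + 258·(-1) = 72)
  q = 3: r = 42, s = 0 − 3·1 = -3, t = 1 − 3·(-1) = 4  (check: 330·(-3) + 258·4 = 42)
  q = 1: r = 30, s = 1 − 1·(-3) = 4, t = -1 − 1·4 = -5  (check: 330·4 + 258·(-5) = 30)
  q = 1: r = 12, s = -3 − 1·4 = -7, t = 4 − 1·(-5) = 9  (check: 330·(-7) + 258·9 = 12)
  q = 2: r = 6, s = 4 − 2·(-7) = 18, t = -5 − 2·9 = -23  (check: 330·18 + 258·(-23) = 6)
The row with r = 6 (the gcd) gives the Bezout coefficients s = 18, t = -23.
Result: 330 · (18) + 258 · (-23) = 6.

gcd(330, 258) = 6; s = 18, t = -23 (check: 330·18 + 258·(-23) = 6).


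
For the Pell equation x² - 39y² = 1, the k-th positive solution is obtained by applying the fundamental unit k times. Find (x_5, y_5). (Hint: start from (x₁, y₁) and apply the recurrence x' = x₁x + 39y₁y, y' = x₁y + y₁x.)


Step 1: Find the fundamental solution (x₁, y₁) of x² - 39y² = 1.
  Expand √39 as a continued fraction. a₀ = ⌊√39⌋ = 6; iterate m_{k+1} = d_k·a_k − m_k, d_{k+1} = (39 − m_{k+1}²)/d_k, a_{k+1} = ⌊(a₀ + m_{k+1})/d_{k+1}⌋ (starting m₀ = 0, d₀ = 1), with convergents p_k = a_k·p_{k-1} + p_{k-2}, q_k = a_k·q_{k-1} + q_{k-2} (p₋₁ = 1, q₋₁ = 0):
  k = 0: a₀ = 6; p₀/q₀ = 6/1; p₀² − 39·q₀² = 36 − 39 = -3.
  k = 1: m = 6, d = 3, a = ⌊(6 + 6)/3⌋ = 4; p/q = (4·6 + 1)/(4·1 + 0) = 25/4; p² − 39·q² = 625 − 624 = 1.
  The first convergent with p² − 39·q² = 1 gives the fundamental solution (x₁, y₁) = (25, 4).
Step 2: Apply the recurrence (x_{n+1}, y_{n+1}) = (x₁x_n + 39y₁y_n, x₁y_n + y₁x_n) repeatedly.
  From (x_1, y_1) = (25, 4): x_2 = 25·25 + 39·4·4 = 1249; y_2 = 25·4 + 4·25 = 200.
  From (x_2, y_2) = (1249, 200): x_3 = 25·1249 + 39·4·200 = 62425; y_3 = 25·200 + 4·1249 = 9996.
  From (x_3, y_3) = (62425, 9996): x_4 = 25·62425 + 39·4·9996 = 3120001; y_4 = 25·9996 + 4·62425 = 499600.
  From (x_4, y_4) = (3120001, 499600): x_5 = 25·3120001 + 39·4·499600 = 155937625; y_5 = 25·499600 + 4·3120001 = 24970004.
Step 3: Verify x_5² - 39·y_5² = 24316542890640625 - 24316542890640624 = 1 (should be 1). ✓

(x_1, y_1) = (25, 4); (x_5, y_5) = (155937625, 24970004).


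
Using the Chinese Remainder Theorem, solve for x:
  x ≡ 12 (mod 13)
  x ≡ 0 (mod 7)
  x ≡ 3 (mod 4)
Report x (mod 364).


Moduli 13, 7, 4 are pairwise coprime; by CRT there is a unique solution modulo M = 13 · 7 · 4 = 364.
Solve pairwise, accumulating the modulus:
  Start with x ≡ 12 (mod 13).
  Combine with x ≡ 0 (mod 7): since gcd(13, 7) = 1, we get a unique residue mod 91.
    Write x = 12 + 13·t and substitute into x ≡ 0 (mod 7): 13·t ≡ 0 − 12 = -12 (mod 7).
    Reduce coefficients mod 7: 6·t ≡ 2 (mod 7).
    The inverse of 6 mod 7 is 6 (since 6·6 = 36 = 5·7 + 1), so t ≡ 6·2 = 12 ≡ 5 (mod 7).
    Then x = 12 + 13·5 = 77, valid modulo lcm(13, 7) = 91: x ≡ 77 (mod 91).
  Combine with x ≡ 3 (mod 4): since gcd(91, 4) = 1, we get a unique residue mod 364.
    Write x = 77 + 91·t and substitute into x ≡ 3 (mod 4): 91·t ≡ 3 − 77 = -74 (mod 4).
    Reduce coefficients mod 4: 3·t ≡ 2 (mod 4).
    The inverse of 3 mod 4 is 3 (since 3·3 = 9 = 2·4 + 1), so t ≡ 3·2 = 6 ≡ 2 (mod 4).
    Then x = 77 + 91·2 = 259, valid modulo lcm(91, 4) = 364: x ≡ 259 (mod 364).
Verify: 259 mod 13 = 12 ✓, 259 mod 7 = 0 ✓, 259 mod 4 = 3 ✓.

x ≡ 259 (mod 364).


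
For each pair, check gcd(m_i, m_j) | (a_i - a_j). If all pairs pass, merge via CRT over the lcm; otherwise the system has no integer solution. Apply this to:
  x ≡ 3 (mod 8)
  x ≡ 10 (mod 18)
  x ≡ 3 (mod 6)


Moduli 8, 18, 6 are not pairwise coprime, so CRT works modulo lcm(m_i) when all pairwise compatibility conditions hold.
Pairwise compatibility: gcd(m_i, m_j) must divide a_i - a_j for every pair.
Merge one congruence at a time:
  Start: x ≡ 3 (mod 8).
  Combine with x ≡ 10 (mod 18): gcd(8, 18) = 2, and 10 - 3 = 7 is NOT divisible by 2.
    ⇒ system is inconsistent (no integer solution).

No solution (the system is inconsistent).


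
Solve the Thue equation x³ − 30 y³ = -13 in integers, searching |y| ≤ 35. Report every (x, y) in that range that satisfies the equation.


The equation is x³ - 30y³ = -13. For fixed y, x³ = 30·y³ − 13, so a solution requires the RHS to be a perfect cube.
Strategy: iterate y from -35 to 35, compute RHS = 30·y³ − 13, and check whether it is a (positive or negative) perfect cube.
Check small values of y:
  y = 0: RHS = -13 is not a perfect cube.
  y = 1: RHS = 17 is not a perfect cube.
  y = -1: RHS = -43 is not a perfect cube.
  y = 2: RHS = 227 is not a perfect cube.
  y = -2: RHS = -253 is not a perfect cube.
  y = 3: RHS = 797 is not a perfect cube.
  y = -3: RHS = -823 is not a perfect cube.
Continuing the search up to |y| = 35 finds no solutions either.
No (x, y) in the scanned range satisfies the equation.

No integer solutions with |y| ≤ 35.


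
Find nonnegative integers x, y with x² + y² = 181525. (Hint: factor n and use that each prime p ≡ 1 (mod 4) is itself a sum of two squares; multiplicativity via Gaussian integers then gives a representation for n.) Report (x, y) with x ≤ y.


Step 1: Factor n = 181525 = 5^2 · 53 · 137.
Step 2: Check the mod-4 condition on each prime factor: 5 ≡ 1 (mod 4), exponent 2; 53 ≡ 1 (mod 4), exponent 1; 137 ≡ 1 (mod 4), exponent 1.
All primes ≡ 3 (mod 4) appear to even exponent (or don't appear), so by the two-squares theorem n IS expressible as a sum of two squares.
Step 3: Build a representation. Group n = k² · m with k = 5 and m = 53 · 137 = 7261 (a product of primes ≡ 1 (mod 4)); a representation of m scales to one of n via (k·x)² + (k·y)² = k²(x² + y²). Each prime p ≡ 1 (mod 4) is itself a sum of two squares; find a² by testing p − a² for a perfect square:
  53: 53 − 1² = 52, 53 − 2² = 49 = 7² ⇒ 53 = 2² + 7².
  137: 137 − 1² = 136, 137 − 2² = 133, 137 − 3² = 128, 137 − 4² = 121 = 11² ⇒ 137 = 4² + 11².
  Combine using the Brahmagupta–Fibonacci identity (a² + b²)(c² + d²) = (ac − bd)² + (ad + bc)² = (ac + bd)² + (ad − bc)²:
  53 · 137 = 7261: from (2² + 7²)(4² + 11²), take (2·4 − 7·11, 2·11 + 7·4) = (8 − 77, 22 + 28) = (-69, 50); dropping signs (only squares matter) gives (69, 50); check 69² + 50² = 4761 + 2500 = 7261 ✓.
  Scale by k = 5: (5·69, 5·50) = (345, 250).
Step 4: Order so x ≤ y and verify: 250² + 345² = 62500 + 119025 = 181525 = n. ✓

n = 181525 = 250² + 345² (one valid representation with x ≤ y).


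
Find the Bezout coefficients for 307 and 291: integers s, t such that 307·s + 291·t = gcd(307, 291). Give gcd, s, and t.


Euclidean algorithm on (307, 291) — divide until remainder is 0:
  307 = 1 · 291 + 16
  291 = 18 · 16 + 3
  16 = 5 · 3 + 1
  3 = 3 · 1 + 0
gcd(307, 291) = 1.
Track Bezout coefficients alongside the remainders: start with r₀ = 307 = a·1 + b·0 (s = 1, t = 0) and r₁ = 291 = a·0 + b·1 (s = 0, t = 1); each new remainder r_{k+1} = r_{k-1} − q_k·r_k inherits s_{k+1} = s_{k-1} − q_k·s_k, t_{k+1} = t_{k-1} − q_k·t_k, so r_k = a·s_k + b·t_k at every step:
  q = 1: r = 16, s = 1 − 1·0 = 1, t = 0 − 1·1 = -1  (check: 307·1 + 291·(-1) = 16)
  q = 18: r = 3, s = 0 − 18·1 = -18, t = 1 − 18·(-1) = 19  (check: 307·(-18) + 291·19 = 3)
  q = 5: r = 1, s = 1 − 5·(-18) = 91, t = -1 − 5·19 = -96  (check: 307·91 + 291·(-96) = 1)
The row with r = 1 (the gcd) gives the Bezout coefficients s = 91, t = -96.
Result: 307 · (91) + 291 · (-96) = 1.

gcd(307, 291) = 1; s = 91, t = -96 (check: 307·91 + 291·(-96) = 1).


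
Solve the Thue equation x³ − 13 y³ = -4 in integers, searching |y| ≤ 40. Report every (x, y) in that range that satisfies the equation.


The equation is x³ - 13y³ = -4. For fixed y, x³ = 13·y³ − 4, so a solution requires the RHS to be a perfect cube.
Strategy: iterate y from -40 to 40, compute RHS = 13·y³ − 4, and check whether it is a (positive or negative) perfect cube.
Check small values of y:
  y = 0: RHS = -4 is not a perfect cube.
  y = 1: RHS = 9 is not a perfect cube.
  y = -1: RHS = -17 is not a perfect cube.
  y = 2: RHS = 100 is not a perfect cube.
  y = -2: RHS = -108 is not a perfect cube.
  y = 3: RHS = 347 is not a perfect cube.
  y = -3: RHS = -355 is not a perfect cube.
Continuing the search up to |y| = 40 finds no solutions either.
No (x, y) in the scanned range satisfies the equation.

No integer solutions with |y| ≤ 40.


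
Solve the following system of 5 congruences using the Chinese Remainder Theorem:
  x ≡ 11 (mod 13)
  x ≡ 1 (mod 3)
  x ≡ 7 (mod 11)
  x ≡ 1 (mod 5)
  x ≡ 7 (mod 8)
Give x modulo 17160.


Product of moduli M = 13 · 3 · 11 · 5 · 8 = 17160.
Merge one congruence at a time:
  Start: x ≡ 11 (mod 13).
  Combine with x ≡ 1 (mod 3); new modulus lcm = 39.
    Write x = 11 + 13·t and substitute into x ≡ 1 (mod 3): 13·t ≡ 1 − 11 = -10 (mod 3).
    Reduce coefficients mod 3: 1·t ≡ 2 (mod 3).
    So t ≡ 2 (mod 3).
    Then x = 11 + 13·2 = 37, valid modulo lcm(13, 3) = 39: x ≡ 37 (mod 39).
  Combine with x ≡ 7 (mod 11); new modulus lcm = 429.
    Write x = 37 + 39·t and substitute into x ≡ 7 (mod 11): 39·t ≡ 7 − 37 = -30 (mod 11).
    Reduce coefficients mod 11: 6·t ≡ 3 (mod 11).
    The inverse of 6 mod 11 is 2 (since 6·2 = 12 = 1·11 + 1), so t ≡ 2·3 = 6 ≡ 6 (mod 11).
    Then x = 37 + 39·6 = 271, valid modulo lcm(39, 11) = 429: x ≡ 271 (mod 429).
  Combine with x ≡ 1 (mod 5); new modulus lcm = 2145.
    Write x = 271 + 429·t and substitute into x ≡ 1 (mod 5): 429·t ≡ 1 − 271 = -270 (mod 5).
    Reduce coefficients mod 5: 4·t ≡ 0 (mod 5).
    The inverse of 4 mod 5 is 4 (since 4·4 = 16 = 3·5 + 1), so t ≡ 4·0 = 0 ≡ 0 (mod 5).
    Then x = 271 + 429·0 = 271, valid modulo lcm(429, 5) = 2145: x ≡ 271 (mod 2145).
  Combine with x ≡ 7 (mod 8); new modulus lcm = 17160.
    Write x = 271 + 2145·t and substitute into x ≡ 7 (mod 8): 2145·t ≡ 7 − 271 = -264 (mod 8).
    Reduce coefficients mod 8: 1·t ≡ 0 (mod 8).
    So t ≡ 0 (mod 8).
    Then x = 271 + 2145·0 = 271, valid modulo lcm(2145, 8) = 17160: x ≡ 271 (mod 17160).
Verify against each original: 271 mod 13 = 11, 271 mod 3 = 1, 271 mod 11 = 7, 271 mod 5 = 1, 271 mod 8 = 7.

x ≡ 271 (mod 17160).


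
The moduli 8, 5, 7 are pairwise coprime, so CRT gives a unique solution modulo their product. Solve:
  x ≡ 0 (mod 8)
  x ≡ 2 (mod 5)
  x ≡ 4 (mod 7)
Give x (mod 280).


Moduli 8, 5, 7 are pairwise coprime; by CRT there is a unique solution modulo M = 8 · 5 · 7 = 280.
Solve pairwise, accumulating the modulus:
  Start with x ≡ 0 (mod 8).
  Combine with x ≡ 2 (mod 5): since gcd(8, 5) = 1, we get a unique residue mod 40.
    Write x = 0 + 8·t and substitute into x ≡ 2 (mod 5): 8·t ≡ 2 − 0 = 2 (mod 5).
    Reduce coefficients mod 5: 3·t ≡ 2 (mod 5).
    The inverse of 3 mod 5 is 2 (since 3·2 = 6 = 1·5 + 1), so t ≡ 2·2 = 4 ≡ 4 (mod 5).
    Then x = 0 + 8·4 = 32, valid modulo lcm(8, 5) = 40: x ≡ 32 (mod 40).
  Combine with x ≡ 4 (mod 7): since gcd(40, 7) = 1, we get a unique residue mod 280.
    Write x = 32 + 40·t and substitute into x ≡ 4 (mod 7): 40·t ≡ 4 − 32 = -28 (mod 7).
    Reduce coefficients mod 7: 5·t ≡ 0 (mod 7).
    The inverse of 5 mod 7 is 3 (since 5·3 = 15 = 2·7 + 1), so t ≡ 3·0 = 0 ≡ 0 (mod 7).
    Then x = 32 + 40·0 = 32, valid modulo lcm(40, 7) = 280: x ≡ 32 (mod 280).
Verify: 32 mod 8 = 0 ✓, 32 mod 5 = 2 ✓, 32 mod 7 = 4 ✓.

x ≡ 32 (mod 280).


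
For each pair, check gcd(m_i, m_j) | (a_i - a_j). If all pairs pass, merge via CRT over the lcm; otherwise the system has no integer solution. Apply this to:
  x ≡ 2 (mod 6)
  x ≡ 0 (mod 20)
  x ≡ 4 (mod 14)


Moduli 6, 20, 14 are not pairwise coprime, so CRT works modulo lcm(m_i) when all pairwise compatibility conditions hold.
Pairwise compatibility: gcd(m_i, m_j) must divide a_i - a_j for every pair.
Merge one congruence at a time:
  Start: x ≡ 2 (mod 6).
  Combine with x ≡ 0 (mod 20): gcd(6, 20) = 2; 0 - 2 = -2, which IS divisible by 2, so compatible.
    Write x = 2 + 6·t and substitute into x ≡ 0 (mod 20): 6·t ≡ 0 − 2 = -2 (mod 20).
    Divide the congruence (and modulus) by g = 2: 3·t ≡ -1 (mod 10).
    Reduce coefficients mod 10: 3·t ≡ 9 (mod 10).
    The inverse of 3 mod 10 is 7 (since 3·7 = 21 = 2·10 + 1), so t ≡ 7·9 = 63 ≡ 3 (mod 10).
    Then x = 2 + 6·3 = 20, valid modulo lcm(6, 20) = 60: x ≡ 20 (mod 60).
  Combine with x ≡ 4 (mod 14): gcd(60, 14) = 2; 4 - 20 = -16, which IS divisible by 2, so compatible.
    Write x = 20 + 60·t and substitute into x ≡ 4 (mod 14): 60·t ≡ 4 − 20 = -16 (mod 14).
    Divide the congruence (and modulus) by g = 2: 30·t ≡ -8 (mod 7).
    Reduce coefficients mod 7: 2·t ≡ 6 (mod 7).
    The inverse of 2 mod 7 is 4 (since 2·4 = 8 = 1·7 + 1), so t ≡ 4·6 = 24 ≡ 3 (mod 7).
    Then x = 20 + 60·3 = 200, valid modulo lcm(60, 14) = 420: x ≡ 200 (mod 420).
Verify: 200 mod 6 = 2, 200 mod 20 = 0, 200 mod 14 = 4.

x ≡ 200 (mod 420).


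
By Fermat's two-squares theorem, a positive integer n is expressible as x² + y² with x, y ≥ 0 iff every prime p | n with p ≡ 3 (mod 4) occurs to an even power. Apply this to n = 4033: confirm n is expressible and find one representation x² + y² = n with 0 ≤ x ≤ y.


Step 1: Factor n = 4033 = 37 · 109.
Step 2: Check the mod-4 condition on each prime factor: 37 ≡ 1 (mod 4), exponent 1; 109 ≡ 1 (mod 4), exponent 1.
All primes ≡ 3 (mod 4) appear to even exponent (or don't appear), so by the two-squares theorem n IS expressible as a sum of two squares.
Step 3: Build a representation. Here n = 37 · 109 is a product of primes ≡ 1 (mod 4). Each prime p ≡ 1 (mod 4) is itself a sum of two squares; find a² by testing p − a² for a perfect square:
  37: 37 − 1² = 36 = 6² ⇒ 37 = 1² + 6².
  109: 109 − 1² = 108, 109 − 2² = 105, 109 − 3² = 100 = 10² ⇒ 109 = 3² + 10².
  Combine using the Brahmagupta–Fibonacci identity (a² + b²)(c² + d²) = (ac − bd)² + (ad + bc)² = (ac + bd)² + (ad − bc)²:
  37 · 109 = 4033: from (1² + 6²)(3² + 10²), take (1·3 − 6·10, 1·10 + 6·3) = (3 − 60, 10 + 18) = (-57, 28); dropping signs (only squares matter) gives (57, 28); check 57² + 28² = 3249 + 784 = 4033 ✓.
Step 4: Order so x ≤ y and verify: 28² + 57² = 784 + 3249 = 4033 = n. ✓

n = 4033 = 28² + 57² (one valid representation with x ≤ y).


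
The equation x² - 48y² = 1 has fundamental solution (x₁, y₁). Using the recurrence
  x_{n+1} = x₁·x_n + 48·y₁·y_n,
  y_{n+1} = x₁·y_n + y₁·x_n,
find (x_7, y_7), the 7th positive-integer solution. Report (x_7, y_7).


Step 1: Find the fundamental solution (x₁, y₁) of x² - 48y² = 1.
  Expand √48 as a continued fraction. a₀ = ⌊√48⌋ = 6; iterate m_{k+1} = d_k·a_k − m_k, d_{k+1} = (48 − m_{k+1}²)/d_k, a_{k+1} = ⌊(a₀ + m_{k+1})/d_{k+1}⌋ (starting m₀ = 0, d₀ = 1), with convergents p_k = a_k·p_{k-1} + p_{k-2}, q_k = a_k·q_{k-1} + q_{k-2} (p₋₁ = 1, q₋₁ = 0):
  k = 0: a₀ = 6; p₀/q₀ = 6/1; p₀² − 48·q₀² = 36 − 48 = -12.
  k = 1: m = 6, d = 12, a = ⌊(6 + 6)/12⌋ = 1; p/q = (1·6 + 1)/(1·1 + 0) = 7/1; p² − 48·q² = 49 − 48 = 1.
  The first convergent with p² − 48·q² = 1 gives the fundamental solution (x₁, y₁) = (7, 1).
Step 2: Apply the recurrence (x_{n+1}, y_{n+1}) = (x₁x_n + 48y₁y_n, x₁y_n + y₁x_n) repeatedly.
  From (x_1, y_1) = (7, 1): x_2 = 7·7 + 48·1·1 = 97; y_2 = 7·1 + 1·7 = 14.
  From (x_2, y_2) = (97, 14): x_3 = 7·97 + 48·1·14 = 1351; y_3 = 7·14 + 1·97 = 195.
  From (x_3, y_3) = (1351, 195): x_4 = 7·1351 + 48·1·195 = 18817; y_4 = 7·195 + 1·1351 = 2716.
  From (x_4, y_4) = (18817, 2716): x_5 = 7·18817 + 48·1·2716 = 262087; y_5 = 7·2716 + 1·18817 = 37829.
  From (x_5, y_5) = (262087, 37829): x_6 = 7·262087 + 48·1·37829 = 3650401; y_6 = 7·37829 + 1·262087 = 526890.
  From (x_6, y_6) = (3650401, 526890): x_7 = 7·3650401 + 48·1·526890 = 50843527; y_7 = 7·526890 + 1·3650401 = 7338631.
Step 3: Verify x_7² - 48·y_7² = 2585064237799729 - 2585064237799728 = 1 (should be 1). ✓

(x_1, y_1) = (7, 1); (x_7, y_7) = (50843527, 7338631).


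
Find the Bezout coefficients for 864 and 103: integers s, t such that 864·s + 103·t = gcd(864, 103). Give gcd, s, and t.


Euclidean algorithm on (864, 103) — divide until remainder is 0:
  864 = 8 · 103 + 40
  103 = 2 · 40 + 23
  40 = 1 · 23 + 17
  23 = 1 · 17 + 6
  17 = 2 · 6 + 5
  6 = 1 · 5 + 1
  5 = 5 · 1 + 0
gcd(864, 103) = 1.
Track Bezout coefficients alongside the remainders: start with r₀ = 864 = a·1 + b·0 (s = 1, t = 0) and r₁ = 103 = a·0 + b·1 (s = 0, t = 1); each new remainder r_{k+1} = r_{k-1} − q_k·r_k inherits s_{k+1} = s_{k-1} − q_k·s_k, t_{k+1} = t_{k-1} − q_k·t_k, so r_k = a·s_k + b·t_k at every step:
  q = 8: r = 40, s = 1 − 8·0 = 1, t = 0 − 8·1 = -8  (check: 864·1 + 103·(-8) = 40)
  q = 2: r = 23, s = 0 − 2·1 = -2, t = 1 − 2·(-8) = 17  (check: 864·(-2) + 103·17 = 23)
  q = 1: r = 17, s = 1 − 1·(-2) = 3, t = -8 − 1·17 = -25  (check: 864·3 + 103·(-25) = 17)
  q = 1: r = 6, s = -2 − 1·3 = -5, t = 17 − 1·(-25) = 42  (check: 864·(-5) + 103·42 = 6)
  q = 2: r = 5, s = 3 − 2·(-5) = 13, t = -25 − 2·42 = -109  (check: 864·13 + 103·(-109) = 5)
  q = 1: r = 1, s = -5 − 1·13 = -18, t = 42 − 1·(-109) = 151  (check: 864·(-18) + 103·151 = 1)
The row with r = 1 (the gcd) gives the Bezout coefficients s = -18, t = 151.
Result: 864 · (-18) + 103 · (151) = 1.

gcd(864, 103) = 1; s = -18, t = 151 (check: 864·(-18) + 103·151 = 1).


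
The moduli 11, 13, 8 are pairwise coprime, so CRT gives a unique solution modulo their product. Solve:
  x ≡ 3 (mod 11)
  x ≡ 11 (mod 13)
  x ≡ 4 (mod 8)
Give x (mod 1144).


Moduli 11, 13, 8 are pairwise coprime; by CRT there is a unique solution modulo M = 11 · 13 · 8 = 1144.
Solve pairwise, accumulating the modulus:
  Start with x ≡ 3 (mod 11).
  Combine with x ≡ 11 (mod 13): since gcd(11, 13) = 1, we get a unique residue mod 143.
    Write x = 3 + 11·t and substitute into x ≡ 11 (mod 13): 11·t ≡ 11 − 3 = 8 (mod 13).
    The inverse of 11 mod 13 is 6 (since 11·6 = 66 = 5·13 + 1), so t ≡ 6·8 = 48 ≡ 9 (mod 13).
    Then x = 3 + 11·9 = 102, valid modulo lcm(11, 13) = 143: x ≡ 102 (mod 143).
  Combine with x ≡ 4 (mod 8): since gcd(143, 8) = 1, we get a unique residue mod 1144.
    Write x = 102 + 143·t and substitute into x ≡ 4 (mod 8): 143·t ≡ 4 − 102 = -98 (mod 8).
    Reduce coefficients mod 8: 7·t ≡ 6 (mod 8).
    The inverse of 7 mod 8 is 7 (since 7·7 = 49 = 6·8 + 1), so t ≡ 7·6 = 42 ≡ 2 (mod 8).
    Then x = 102 + 143·2 = 388, valid modulo lcm(143, 8) = 1144: x ≡ 388 (mod 1144).
Verify: 388 mod 11 = 3 ✓, 388 mod 13 = 11 ✓, 388 mod 8 = 4 ✓.

x ≡ 388 (mod 1144).


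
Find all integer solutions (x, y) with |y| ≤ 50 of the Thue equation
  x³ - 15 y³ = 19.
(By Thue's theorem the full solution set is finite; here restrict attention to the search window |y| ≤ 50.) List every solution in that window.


The equation is x³ - 15y³ = 19. For fixed y, x³ = 15·y³ + 19, so a solution requires the RHS to be a perfect cube.
Strategy: iterate y from -50 to 50, compute RHS = 15·y³ + 19, and check whether it is a (positive or negative) perfect cube.
Check small values of y:
  y = 0: RHS = 19 is not a perfect cube.
  y = 1: RHS = 34 is not a perfect cube.
  y = -1: RHS = 4 is not a perfect cube.
  y = 2: RHS = 139 is not a perfect cube.
  y = -2: RHS = -101 is not a perfect cube.
  y = 3: RHS = 424 is not a perfect cube.
  y = -3: RHS = -386 is not a perfect cube.
Continuing the search up to |y| = 50 finds no solutions either.
No (x, y) in the scanned range satisfies the equation.

No integer solutions with |y| ≤ 50.


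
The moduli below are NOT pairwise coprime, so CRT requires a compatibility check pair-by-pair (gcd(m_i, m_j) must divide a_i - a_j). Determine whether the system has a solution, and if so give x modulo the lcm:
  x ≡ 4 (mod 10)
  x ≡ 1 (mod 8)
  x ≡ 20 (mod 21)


Moduli 10, 8, 21 are not pairwise coprime, so CRT works modulo lcm(m_i) when all pairwise compatibility conditions hold.
Pairwise compatibility: gcd(m_i, m_j) must divide a_i - a_j for every pair.
Merge one congruence at a time:
  Start: x ≡ 4 (mod 10).
  Combine with x ≡ 1 (mod 8): gcd(10, 8) = 2, and 1 - 4 = -3 is NOT divisible by 2.
    ⇒ system is inconsistent (no integer solution).

No solution (the system is inconsistent).


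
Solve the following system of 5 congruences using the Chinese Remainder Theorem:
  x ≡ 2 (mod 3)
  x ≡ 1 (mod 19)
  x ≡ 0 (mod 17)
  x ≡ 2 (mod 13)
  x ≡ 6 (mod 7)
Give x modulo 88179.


Product of moduli M = 3 · 19 · 17 · 13 · 7 = 88179.
Merge one congruence at a time:
  Start: x ≡ 2 (mod 3).
  Combine with x ≡ 1 (mod 19); new modulus lcm = 57.
    Write x = 2 + 3·t and substitute into x ≡ 1 (mod 19): 3·t ≡ 1 − 2 = -1 (mod 19).
    Reduce coefficients mod 19: 3·t ≡ 18 (mod 19).
    The inverse of 3 mod 19 is 13 (since 3·13 = 39 = 2·19 + 1), so t ≡ 13·18 = 234 ≡ 6 (mod 19).
    Then x = 2 + 3·6 = 20, valid modulo lcm(3, 19) = 57: x ≡ 20 (mod 57).
  Combine with x ≡ 0 (mod 17); new modulus lcm = 969.
    Write x = 20 + 57·t and substitute into x ≡ 0 (mod 17): 57·t ≡ 0 − 20 = -20 (mod 17).
    Reduce coefficients mod 17: 6·t ≡ 14 (mod 17).
    The inverse of 6 mod 17 is 3 (since 6·3 = 18 = 1·17 + 1), so t ≡ 3·14 = 42 ≡ 8 (mod 17).
    Then x = 20 + 57·8 = 476, valid modulo lcm(57, 17) = 969: x ≡ 476 (mod 969).
  Combine with x ≡ 2 (mod 13); new modulus lcm = 12597.
    Write x = 476 + 969·t and substitute into x ≡ 2 (mod 13): 969·t ≡ 2 − 476 = -474 (mod 13).
    Reduce coefficients mod 13: 7·t ≡ 7 (mod 13).
    The inverse of 7 mod 13 is 2 (since 7·2 = 14 = 1·13 + 1), so t ≡ 2·7 = 14 ≡ 1 (mod 13).
    Then x = 476 + 969·1 = 1445, valid modulo lcm(969, 13) = 12597: x ≡ 1445 (mod 12597).
  Combine with x ≡ 6 (mod 7); new modulus lcm = 88179.
    Write x = 1445 + 12597·t and substitute into x ≡ 6 (mod 7): 12597·t ≡ 6 − 1445 = -1439 (mod 7).
    Reduce coefficients mod 7: 4·t ≡ 3 (mod 7).
    The inverse of 4 mod 7 is 2 (since 4·2 = 8 = 1·7 + 1), so t ≡ 2·3 = 6 ≡ 6 (mod 7).
    Then x = 1445 + 12597·6 = 77027, valid modulo lcm(12597, 7) = 88179: x ≡ 77027 (mod 88179).
Verify against each original: 77027 mod 3 = 2, 77027 mod 19 = 1, 77027 mod 17 = 0, 77027 mod 13 = 2, 77027 mod 7 = 6.

x ≡ 77027 (mod 88179).


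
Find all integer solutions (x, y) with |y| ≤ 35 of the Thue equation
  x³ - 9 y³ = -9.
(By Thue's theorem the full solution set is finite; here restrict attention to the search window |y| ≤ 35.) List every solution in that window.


The equation is x³ - 9y³ = -9. For fixed y, x³ = 9·y³ − 9, so a solution requires the RHS to be a perfect cube.
Strategy: iterate y from -35 to 35, compute RHS = 9·y³ − 9, and check whether it is a (positive or negative) perfect cube.
Check small values of y:
  y = 0: RHS = -9 is not a perfect cube.
  y = 1: RHS = 0 = (0)³ ⇒ x = 0 works.
  y = -1: RHS = -18 is not a perfect cube.
  y = 2: RHS = 63 is not a perfect cube.
  y = -2: RHS = -81 is not a perfect cube.
  y = 3: RHS = 234 is not a perfect cube.
  y = -3: RHS = -252 is not a perfect cube.
Continuing the search up to |y| = 35 finds no further solutions beyond those listed.
Collected solutions: (0, 1).

Solutions (with |y| ≤ 35): (0, 1).


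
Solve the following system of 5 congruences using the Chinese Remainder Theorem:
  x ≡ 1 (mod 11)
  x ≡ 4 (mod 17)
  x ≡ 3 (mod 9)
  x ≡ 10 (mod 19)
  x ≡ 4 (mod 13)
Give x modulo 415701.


Product of moduli M = 11 · 17 · 9 · 19 · 13 = 415701.
Merge one congruence at a time:
  Start: x ≡ 1 (mod 11).
  Combine with x ≡ 4 (mod 17); new modulus lcm = 187.
    Write x = 1 + 11·t and substitute into x ≡ 4 (mod 17): 11·t ≡ 4 − 1 = 3 (mod 17).
    The inverse of 11 mod 17 is 14 (since 11·14 = 154 = 9·17 + 1), so t ≡ 14·3 = 42 ≡ 8 (mod 17).
    Then x = 1 + 11·8 = 89, valid modulo lcm(11, 17) = 187: x ≡ 89 (mod 187).
  Combine with x ≡ 3 (mod 9); new modulus lcm = 1683.
    Write x = 89 + 187·t and substitute into x ≡ 3 (mod 9): 187·t ≡ 3 − 89 = -86 (mod 9).
    Reduce coefficients mod 9: 7·t ≡ 4 (mod 9).
    The inverse of 7 mod 9 is 4 (since 7·4 = 28 = 3·9 + 1), so t ≡ 4·4 = 16 ≡ 7 (mod 9).
    Then x = 89 + 187·7 = 1398, valid modulo lcm(187, 9) = 1683: x ≡ 1398 (mod 1683).
  Combine with x ≡ 10 (mod 19); new modulus lcm = 31977.
    Write x = 1398 + 1683·t and substitute into x ≡ 10 (mod 19): 1683·t ≡ 10 − 1398 = -1388 (mod 19).
    Reduce coefficients mod 19: 11·t ≡ 18 (mod 19).
    The inverse of 11 mod 19 is 7 (since 11·7 = 77 = 4·19 + 1), so t ≡ 7·18 = 126 ≡ 12 (mod 19).
    Then x = 1398 + 1683·12 = 21594, valid modulo lcm(1683, 19) = 31977: x ≡ 21594 (mod 31977).
  Combine with x ≡ 4 (mod 13); new modulus lcm = 415701.
    Write x = 21594 + 31977·t and substitute into x ≡ 4 (mod 13): 31977·t ≡ 4 − 21594 = -21590 (mod 13).
    Reduce coefficients mod 13: 10·t ≡ 3 (mod 13).
    The inverse of 10 mod 13 is 4 (since 10·4 = 40 = 3·13 + 1), so t ≡ 4·3 = 12 ≡ 12 (mod 13).
    Then x = 21594 + 31977·12 = 405318, valid modulo lcm(31977, 13) = 415701: x ≡ 405318 (mod 415701).
Verify against each original: 405318 mod 11 = 1, 405318 mod 17 = 4, 405318 mod 9 = 3, 405318 mod 19 = 10, 405318 mod 13 = 4.

x ≡ 405318 (mod 415701).
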